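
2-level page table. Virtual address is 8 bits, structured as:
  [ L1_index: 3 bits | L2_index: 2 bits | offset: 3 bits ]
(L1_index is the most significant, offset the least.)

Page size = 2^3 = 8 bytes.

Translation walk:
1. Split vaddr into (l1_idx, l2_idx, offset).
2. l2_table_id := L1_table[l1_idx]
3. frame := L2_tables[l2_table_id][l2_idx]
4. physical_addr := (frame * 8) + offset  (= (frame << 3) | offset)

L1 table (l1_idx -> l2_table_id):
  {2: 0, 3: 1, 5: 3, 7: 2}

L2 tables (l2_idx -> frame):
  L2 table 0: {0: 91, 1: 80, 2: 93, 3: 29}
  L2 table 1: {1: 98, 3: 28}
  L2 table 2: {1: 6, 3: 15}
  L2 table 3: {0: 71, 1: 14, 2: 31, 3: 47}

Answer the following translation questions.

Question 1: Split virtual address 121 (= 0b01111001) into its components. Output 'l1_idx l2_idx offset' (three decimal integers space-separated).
Answer: 3 3 1

Derivation:
vaddr = 121 = 0b01111001
  top 3 bits -> l1_idx = 3
  next 2 bits -> l2_idx = 3
  bottom 3 bits -> offset = 1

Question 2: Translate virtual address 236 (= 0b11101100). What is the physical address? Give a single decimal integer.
vaddr = 236 = 0b11101100
Split: l1_idx=7, l2_idx=1, offset=4
L1[7] = 2
L2[2][1] = 6
paddr = 6 * 8 + 4 = 52

Answer: 52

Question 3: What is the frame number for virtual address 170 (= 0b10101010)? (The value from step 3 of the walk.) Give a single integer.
vaddr = 170: l1_idx=5, l2_idx=1
L1[5] = 3; L2[3][1] = 14

Answer: 14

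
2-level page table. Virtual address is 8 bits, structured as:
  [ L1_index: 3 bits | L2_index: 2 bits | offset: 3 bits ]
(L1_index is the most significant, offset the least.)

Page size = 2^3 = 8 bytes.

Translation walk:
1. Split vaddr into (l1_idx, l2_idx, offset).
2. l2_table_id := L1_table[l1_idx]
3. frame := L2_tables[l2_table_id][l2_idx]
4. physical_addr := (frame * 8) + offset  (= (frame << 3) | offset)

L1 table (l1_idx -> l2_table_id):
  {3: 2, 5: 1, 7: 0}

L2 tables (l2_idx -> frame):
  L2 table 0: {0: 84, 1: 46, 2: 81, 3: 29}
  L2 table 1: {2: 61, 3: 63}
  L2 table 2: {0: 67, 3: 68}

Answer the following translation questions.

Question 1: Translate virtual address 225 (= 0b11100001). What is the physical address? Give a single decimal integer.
Answer: 673

Derivation:
vaddr = 225 = 0b11100001
Split: l1_idx=7, l2_idx=0, offset=1
L1[7] = 0
L2[0][0] = 84
paddr = 84 * 8 + 1 = 673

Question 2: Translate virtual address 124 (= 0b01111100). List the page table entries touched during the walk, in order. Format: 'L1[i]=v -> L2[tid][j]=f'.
vaddr = 124 = 0b01111100
Split: l1_idx=3, l2_idx=3, offset=4

Answer: L1[3]=2 -> L2[2][3]=68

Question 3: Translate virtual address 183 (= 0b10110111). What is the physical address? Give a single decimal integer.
vaddr = 183 = 0b10110111
Split: l1_idx=5, l2_idx=2, offset=7
L1[5] = 1
L2[1][2] = 61
paddr = 61 * 8 + 7 = 495

Answer: 495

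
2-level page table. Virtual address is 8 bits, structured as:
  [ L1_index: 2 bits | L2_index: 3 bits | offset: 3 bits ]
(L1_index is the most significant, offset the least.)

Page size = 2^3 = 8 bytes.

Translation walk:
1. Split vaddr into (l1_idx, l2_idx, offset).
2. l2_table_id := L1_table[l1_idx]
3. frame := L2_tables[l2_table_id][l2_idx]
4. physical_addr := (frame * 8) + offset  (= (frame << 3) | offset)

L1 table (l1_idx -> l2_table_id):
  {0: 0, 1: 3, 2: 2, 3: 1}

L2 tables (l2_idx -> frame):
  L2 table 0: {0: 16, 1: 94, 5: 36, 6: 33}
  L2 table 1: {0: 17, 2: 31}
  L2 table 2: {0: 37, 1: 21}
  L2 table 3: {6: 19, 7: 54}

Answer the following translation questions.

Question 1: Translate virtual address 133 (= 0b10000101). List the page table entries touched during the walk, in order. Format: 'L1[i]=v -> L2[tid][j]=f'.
Answer: L1[2]=2 -> L2[2][0]=37

Derivation:
vaddr = 133 = 0b10000101
Split: l1_idx=2, l2_idx=0, offset=5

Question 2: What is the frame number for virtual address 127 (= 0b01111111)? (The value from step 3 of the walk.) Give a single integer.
Answer: 54

Derivation:
vaddr = 127: l1_idx=1, l2_idx=7
L1[1] = 3; L2[3][7] = 54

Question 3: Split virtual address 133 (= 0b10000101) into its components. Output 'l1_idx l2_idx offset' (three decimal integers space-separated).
vaddr = 133 = 0b10000101
  top 2 bits -> l1_idx = 2
  next 3 bits -> l2_idx = 0
  bottom 3 bits -> offset = 5

Answer: 2 0 5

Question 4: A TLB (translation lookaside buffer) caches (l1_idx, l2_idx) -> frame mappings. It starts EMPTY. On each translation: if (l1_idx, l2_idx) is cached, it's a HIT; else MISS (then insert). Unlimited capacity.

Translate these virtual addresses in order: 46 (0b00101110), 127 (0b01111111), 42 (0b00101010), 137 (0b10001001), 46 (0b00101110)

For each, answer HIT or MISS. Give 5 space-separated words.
vaddr=46: (0,5) not in TLB -> MISS, insert
vaddr=127: (1,7) not in TLB -> MISS, insert
vaddr=42: (0,5) in TLB -> HIT
vaddr=137: (2,1) not in TLB -> MISS, insert
vaddr=46: (0,5) in TLB -> HIT

Answer: MISS MISS HIT MISS HIT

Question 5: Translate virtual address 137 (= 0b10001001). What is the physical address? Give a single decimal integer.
Answer: 169

Derivation:
vaddr = 137 = 0b10001001
Split: l1_idx=2, l2_idx=1, offset=1
L1[2] = 2
L2[2][1] = 21
paddr = 21 * 8 + 1 = 169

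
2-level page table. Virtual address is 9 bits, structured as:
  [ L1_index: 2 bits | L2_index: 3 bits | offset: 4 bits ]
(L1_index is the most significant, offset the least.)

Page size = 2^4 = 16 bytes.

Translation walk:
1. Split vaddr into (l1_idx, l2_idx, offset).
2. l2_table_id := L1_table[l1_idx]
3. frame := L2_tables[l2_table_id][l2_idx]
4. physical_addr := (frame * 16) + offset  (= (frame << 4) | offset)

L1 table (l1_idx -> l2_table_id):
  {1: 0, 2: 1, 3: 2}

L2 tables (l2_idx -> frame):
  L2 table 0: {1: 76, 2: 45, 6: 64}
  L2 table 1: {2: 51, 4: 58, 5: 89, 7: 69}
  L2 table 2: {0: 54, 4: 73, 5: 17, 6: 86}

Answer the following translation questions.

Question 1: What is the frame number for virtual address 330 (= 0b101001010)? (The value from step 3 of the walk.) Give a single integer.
Answer: 58

Derivation:
vaddr = 330: l1_idx=2, l2_idx=4
L1[2] = 1; L2[1][4] = 58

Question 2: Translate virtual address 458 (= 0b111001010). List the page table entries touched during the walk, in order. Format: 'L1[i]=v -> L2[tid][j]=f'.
Answer: L1[3]=2 -> L2[2][4]=73

Derivation:
vaddr = 458 = 0b111001010
Split: l1_idx=3, l2_idx=4, offset=10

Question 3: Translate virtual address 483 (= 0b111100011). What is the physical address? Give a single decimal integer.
vaddr = 483 = 0b111100011
Split: l1_idx=3, l2_idx=6, offset=3
L1[3] = 2
L2[2][6] = 86
paddr = 86 * 16 + 3 = 1379

Answer: 1379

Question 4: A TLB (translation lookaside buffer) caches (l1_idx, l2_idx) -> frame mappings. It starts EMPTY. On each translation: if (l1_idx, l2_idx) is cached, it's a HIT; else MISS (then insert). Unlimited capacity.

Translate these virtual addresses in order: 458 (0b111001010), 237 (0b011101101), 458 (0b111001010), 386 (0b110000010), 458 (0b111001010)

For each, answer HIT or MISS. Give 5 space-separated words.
Answer: MISS MISS HIT MISS HIT

Derivation:
vaddr=458: (3,4) not in TLB -> MISS, insert
vaddr=237: (1,6) not in TLB -> MISS, insert
vaddr=458: (3,4) in TLB -> HIT
vaddr=386: (3,0) not in TLB -> MISS, insert
vaddr=458: (3,4) in TLB -> HIT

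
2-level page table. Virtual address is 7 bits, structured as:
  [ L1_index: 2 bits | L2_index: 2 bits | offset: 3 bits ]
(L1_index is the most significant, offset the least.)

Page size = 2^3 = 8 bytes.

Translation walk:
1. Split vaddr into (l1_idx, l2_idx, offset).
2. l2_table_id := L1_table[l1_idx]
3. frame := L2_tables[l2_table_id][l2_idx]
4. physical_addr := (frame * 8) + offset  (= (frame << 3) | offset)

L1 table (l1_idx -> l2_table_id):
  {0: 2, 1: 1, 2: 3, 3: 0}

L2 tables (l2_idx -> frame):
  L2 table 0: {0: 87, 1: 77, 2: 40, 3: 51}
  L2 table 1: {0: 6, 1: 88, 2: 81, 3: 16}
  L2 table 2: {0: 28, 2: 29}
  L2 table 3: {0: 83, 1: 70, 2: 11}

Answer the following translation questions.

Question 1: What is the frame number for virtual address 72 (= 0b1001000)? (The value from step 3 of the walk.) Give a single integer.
vaddr = 72: l1_idx=2, l2_idx=1
L1[2] = 3; L2[3][1] = 70

Answer: 70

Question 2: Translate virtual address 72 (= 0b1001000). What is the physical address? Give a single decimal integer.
Answer: 560

Derivation:
vaddr = 72 = 0b1001000
Split: l1_idx=2, l2_idx=1, offset=0
L1[2] = 3
L2[3][1] = 70
paddr = 70 * 8 + 0 = 560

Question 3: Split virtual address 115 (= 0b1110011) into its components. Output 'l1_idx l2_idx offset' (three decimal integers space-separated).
Answer: 3 2 3

Derivation:
vaddr = 115 = 0b1110011
  top 2 bits -> l1_idx = 3
  next 2 bits -> l2_idx = 2
  bottom 3 bits -> offset = 3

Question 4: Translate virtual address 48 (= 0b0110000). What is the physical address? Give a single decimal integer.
Answer: 648

Derivation:
vaddr = 48 = 0b0110000
Split: l1_idx=1, l2_idx=2, offset=0
L1[1] = 1
L2[1][2] = 81
paddr = 81 * 8 + 0 = 648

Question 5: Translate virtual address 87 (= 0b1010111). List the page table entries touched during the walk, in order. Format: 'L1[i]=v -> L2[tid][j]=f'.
Answer: L1[2]=3 -> L2[3][2]=11

Derivation:
vaddr = 87 = 0b1010111
Split: l1_idx=2, l2_idx=2, offset=7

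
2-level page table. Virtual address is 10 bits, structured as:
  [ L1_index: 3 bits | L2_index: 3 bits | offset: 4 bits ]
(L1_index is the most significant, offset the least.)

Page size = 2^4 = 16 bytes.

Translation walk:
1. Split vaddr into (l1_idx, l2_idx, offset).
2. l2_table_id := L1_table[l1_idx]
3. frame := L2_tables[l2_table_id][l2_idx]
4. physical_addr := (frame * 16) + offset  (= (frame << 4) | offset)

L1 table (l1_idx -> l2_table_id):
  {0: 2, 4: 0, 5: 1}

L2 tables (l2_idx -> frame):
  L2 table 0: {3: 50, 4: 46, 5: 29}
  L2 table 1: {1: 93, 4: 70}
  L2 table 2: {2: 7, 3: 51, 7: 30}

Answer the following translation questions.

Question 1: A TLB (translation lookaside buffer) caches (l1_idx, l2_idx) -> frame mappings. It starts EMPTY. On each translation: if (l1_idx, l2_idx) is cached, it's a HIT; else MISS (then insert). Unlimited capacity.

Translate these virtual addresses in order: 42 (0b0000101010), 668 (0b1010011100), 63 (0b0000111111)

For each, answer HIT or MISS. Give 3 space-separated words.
vaddr=42: (0,2) not in TLB -> MISS, insert
vaddr=668: (5,1) not in TLB -> MISS, insert
vaddr=63: (0,3) not in TLB -> MISS, insert

Answer: MISS MISS MISS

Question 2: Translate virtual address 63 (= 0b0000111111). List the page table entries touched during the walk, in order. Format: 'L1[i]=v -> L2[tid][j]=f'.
Answer: L1[0]=2 -> L2[2][3]=51

Derivation:
vaddr = 63 = 0b0000111111
Split: l1_idx=0, l2_idx=3, offset=15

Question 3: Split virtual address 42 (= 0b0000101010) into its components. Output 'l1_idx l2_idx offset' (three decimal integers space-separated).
Answer: 0 2 10

Derivation:
vaddr = 42 = 0b0000101010
  top 3 bits -> l1_idx = 0
  next 3 bits -> l2_idx = 2
  bottom 4 bits -> offset = 10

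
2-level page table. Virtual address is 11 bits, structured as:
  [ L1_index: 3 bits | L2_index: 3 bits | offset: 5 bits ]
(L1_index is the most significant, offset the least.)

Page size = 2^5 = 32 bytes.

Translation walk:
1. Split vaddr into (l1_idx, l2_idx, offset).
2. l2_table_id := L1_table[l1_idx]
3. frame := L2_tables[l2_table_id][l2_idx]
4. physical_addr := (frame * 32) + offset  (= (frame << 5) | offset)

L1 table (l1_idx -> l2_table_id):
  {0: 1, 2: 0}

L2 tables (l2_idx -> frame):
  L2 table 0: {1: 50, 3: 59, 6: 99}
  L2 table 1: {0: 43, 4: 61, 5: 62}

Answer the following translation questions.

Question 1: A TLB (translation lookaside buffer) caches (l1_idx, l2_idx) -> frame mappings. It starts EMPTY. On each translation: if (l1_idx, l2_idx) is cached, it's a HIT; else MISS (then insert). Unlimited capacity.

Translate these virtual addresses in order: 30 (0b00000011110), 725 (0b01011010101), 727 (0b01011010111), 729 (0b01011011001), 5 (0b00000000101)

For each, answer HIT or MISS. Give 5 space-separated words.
vaddr=30: (0,0) not in TLB -> MISS, insert
vaddr=725: (2,6) not in TLB -> MISS, insert
vaddr=727: (2,6) in TLB -> HIT
vaddr=729: (2,6) in TLB -> HIT
vaddr=5: (0,0) in TLB -> HIT

Answer: MISS MISS HIT HIT HIT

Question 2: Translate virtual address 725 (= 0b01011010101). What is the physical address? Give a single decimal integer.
vaddr = 725 = 0b01011010101
Split: l1_idx=2, l2_idx=6, offset=21
L1[2] = 0
L2[0][6] = 99
paddr = 99 * 32 + 21 = 3189

Answer: 3189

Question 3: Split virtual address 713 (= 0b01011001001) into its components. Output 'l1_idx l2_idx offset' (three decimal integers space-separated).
Answer: 2 6 9

Derivation:
vaddr = 713 = 0b01011001001
  top 3 bits -> l1_idx = 2
  next 3 bits -> l2_idx = 6
  bottom 5 bits -> offset = 9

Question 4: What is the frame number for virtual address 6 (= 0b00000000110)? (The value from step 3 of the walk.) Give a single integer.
Answer: 43

Derivation:
vaddr = 6: l1_idx=0, l2_idx=0
L1[0] = 1; L2[1][0] = 43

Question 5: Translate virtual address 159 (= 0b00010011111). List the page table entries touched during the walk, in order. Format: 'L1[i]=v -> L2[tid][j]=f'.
Answer: L1[0]=1 -> L2[1][4]=61

Derivation:
vaddr = 159 = 0b00010011111
Split: l1_idx=0, l2_idx=4, offset=31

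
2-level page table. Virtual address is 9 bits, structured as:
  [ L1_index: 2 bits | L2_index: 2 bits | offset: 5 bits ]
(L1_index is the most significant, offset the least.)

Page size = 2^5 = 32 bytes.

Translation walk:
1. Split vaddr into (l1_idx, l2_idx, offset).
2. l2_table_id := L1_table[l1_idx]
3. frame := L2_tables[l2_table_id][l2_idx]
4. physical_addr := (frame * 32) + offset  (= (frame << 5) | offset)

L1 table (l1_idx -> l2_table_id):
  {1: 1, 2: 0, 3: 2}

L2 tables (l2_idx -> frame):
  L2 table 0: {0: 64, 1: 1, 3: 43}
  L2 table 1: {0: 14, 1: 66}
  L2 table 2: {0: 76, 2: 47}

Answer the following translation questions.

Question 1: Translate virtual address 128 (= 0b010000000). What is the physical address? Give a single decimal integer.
Answer: 448

Derivation:
vaddr = 128 = 0b010000000
Split: l1_idx=1, l2_idx=0, offset=0
L1[1] = 1
L2[1][0] = 14
paddr = 14 * 32 + 0 = 448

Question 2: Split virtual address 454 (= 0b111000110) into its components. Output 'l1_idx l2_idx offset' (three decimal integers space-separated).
vaddr = 454 = 0b111000110
  top 2 bits -> l1_idx = 3
  next 2 bits -> l2_idx = 2
  bottom 5 bits -> offset = 6

Answer: 3 2 6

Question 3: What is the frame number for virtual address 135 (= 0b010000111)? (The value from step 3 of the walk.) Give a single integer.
vaddr = 135: l1_idx=1, l2_idx=0
L1[1] = 1; L2[1][0] = 14

Answer: 14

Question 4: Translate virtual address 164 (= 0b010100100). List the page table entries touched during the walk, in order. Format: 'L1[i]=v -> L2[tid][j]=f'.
vaddr = 164 = 0b010100100
Split: l1_idx=1, l2_idx=1, offset=4

Answer: L1[1]=1 -> L2[1][1]=66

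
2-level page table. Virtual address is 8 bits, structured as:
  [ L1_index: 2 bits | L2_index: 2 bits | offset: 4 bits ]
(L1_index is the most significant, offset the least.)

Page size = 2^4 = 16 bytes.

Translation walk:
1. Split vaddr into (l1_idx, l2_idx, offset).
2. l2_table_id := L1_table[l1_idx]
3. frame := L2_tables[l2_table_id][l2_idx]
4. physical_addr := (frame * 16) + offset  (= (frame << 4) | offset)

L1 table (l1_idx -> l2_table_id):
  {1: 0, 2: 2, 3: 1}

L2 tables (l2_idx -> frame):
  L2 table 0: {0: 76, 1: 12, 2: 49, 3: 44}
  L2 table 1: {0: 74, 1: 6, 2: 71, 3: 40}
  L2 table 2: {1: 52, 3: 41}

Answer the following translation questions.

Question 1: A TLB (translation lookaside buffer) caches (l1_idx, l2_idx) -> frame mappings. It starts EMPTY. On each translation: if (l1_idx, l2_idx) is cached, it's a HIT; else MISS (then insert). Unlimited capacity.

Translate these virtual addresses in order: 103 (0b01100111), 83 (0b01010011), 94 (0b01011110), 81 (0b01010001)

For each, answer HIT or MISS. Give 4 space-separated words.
Answer: MISS MISS HIT HIT

Derivation:
vaddr=103: (1,2) not in TLB -> MISS, insert
vaddr=83: (1,1) not in TLB -> MISS, insert
vaddr=94: (1,1) in TLB -> HIT
vaddr=81: (1,1) in TLB -> HIT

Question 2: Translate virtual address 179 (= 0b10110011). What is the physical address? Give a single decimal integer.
Answer: 659

Derivation:
vaddr = 179 = 0b10110011
Split: l1_idx=2, l2_idx=3, offset=3
L1[2] = 2
L2[2][3] = 41
paddr = 41 * 16 + 3 = 659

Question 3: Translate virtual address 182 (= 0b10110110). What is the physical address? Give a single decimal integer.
vaddr = 182 = 0b10110110
Split: l1_idx=2, l2_idx=3, offset=6
L1[2] = 2
L2[2][3] = 41
paddr = 41 * 16 + 6 = 662

Answer: 662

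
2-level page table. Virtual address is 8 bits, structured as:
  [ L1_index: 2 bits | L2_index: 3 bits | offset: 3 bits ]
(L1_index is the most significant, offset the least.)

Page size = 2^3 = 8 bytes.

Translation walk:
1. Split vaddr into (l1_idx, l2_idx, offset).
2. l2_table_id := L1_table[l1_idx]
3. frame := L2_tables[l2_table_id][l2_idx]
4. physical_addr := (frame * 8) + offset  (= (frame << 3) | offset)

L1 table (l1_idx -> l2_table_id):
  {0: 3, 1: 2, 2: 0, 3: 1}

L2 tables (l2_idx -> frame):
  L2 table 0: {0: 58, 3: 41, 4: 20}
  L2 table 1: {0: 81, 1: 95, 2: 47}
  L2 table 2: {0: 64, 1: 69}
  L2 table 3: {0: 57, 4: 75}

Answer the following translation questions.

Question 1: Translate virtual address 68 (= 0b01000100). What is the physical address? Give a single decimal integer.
vaddr = 68 = 0b01000100
Split: l1_idx=1, l2_idx=0, offset=4
L1[1] = 2
L2[2][0] = 64
paddr = 64 * 8 + 4 = 516

Answer: 516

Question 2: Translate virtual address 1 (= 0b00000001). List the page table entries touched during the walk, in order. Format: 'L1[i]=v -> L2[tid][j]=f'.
vaddr = 1 = 0b00000001
Split: l1_idx=0, l2_idx=0, offset=1

Answer: L1[0]=3 -> L2[3][0]=57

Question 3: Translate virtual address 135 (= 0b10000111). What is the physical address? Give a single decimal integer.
Answer: 471

Derivation:
vaddr = 135 = 0b10000111
Split: l1_idx=2, l2_idx=0, offset=7
L1[2] = 0
L2[0][0] = 58
paddr = 58 * 8 + 7 = 471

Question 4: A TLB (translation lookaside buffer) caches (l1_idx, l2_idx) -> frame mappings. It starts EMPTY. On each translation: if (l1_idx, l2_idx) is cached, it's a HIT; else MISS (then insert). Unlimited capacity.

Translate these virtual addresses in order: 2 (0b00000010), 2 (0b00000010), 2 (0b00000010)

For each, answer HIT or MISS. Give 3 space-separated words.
vaddr=2: (0,0) not in TLB -> MISS, insert
vaddr=2: (0,0) in TLB -> HIT
vaddr=2: (0,0) in TLB -> HIT

Answer: MISS HIT HIT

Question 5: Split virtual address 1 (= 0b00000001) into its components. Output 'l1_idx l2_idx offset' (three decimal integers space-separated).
vaddr = 1 = 0b00000001
  top 2 bits -> l1_idx = 0
  next 3 bits -> l2_idx = 0
  bottom 3 bits -> offset = 1

Answer: 0 0 1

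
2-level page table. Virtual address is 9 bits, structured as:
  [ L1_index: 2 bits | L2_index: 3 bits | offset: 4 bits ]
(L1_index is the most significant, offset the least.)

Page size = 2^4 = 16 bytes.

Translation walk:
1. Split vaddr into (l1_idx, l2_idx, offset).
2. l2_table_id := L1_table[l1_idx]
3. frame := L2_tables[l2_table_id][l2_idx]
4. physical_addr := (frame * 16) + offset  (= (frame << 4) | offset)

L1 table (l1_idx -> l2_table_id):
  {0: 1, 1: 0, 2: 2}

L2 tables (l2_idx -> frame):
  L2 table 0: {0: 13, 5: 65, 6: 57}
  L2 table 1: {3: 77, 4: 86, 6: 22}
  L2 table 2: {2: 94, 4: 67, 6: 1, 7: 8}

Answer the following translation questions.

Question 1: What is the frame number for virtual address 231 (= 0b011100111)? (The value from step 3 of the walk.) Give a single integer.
Answer: 57

Derivation:
vaddr = 231: l1_idx=1, l2_idx=6
L1[1] = 0; L2[0][6] = 57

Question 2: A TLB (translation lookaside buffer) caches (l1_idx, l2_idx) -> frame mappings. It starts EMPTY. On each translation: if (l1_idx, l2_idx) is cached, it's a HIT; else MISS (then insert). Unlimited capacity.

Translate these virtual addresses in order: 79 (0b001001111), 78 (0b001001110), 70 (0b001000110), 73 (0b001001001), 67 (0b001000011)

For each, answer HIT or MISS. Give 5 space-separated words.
vaddr=79: (0,4) not in TLB -> MISS, insert
vaddr=78: (0,4) in TLB -> HIT
vaddr=70: (0,4) in TLB -> HIT
vaddr=73: (0,4) in TLB -> HIT
vaddr=67: (0,4) in TLB -> HIT

Answer: MISS HIT HIT HIT HIT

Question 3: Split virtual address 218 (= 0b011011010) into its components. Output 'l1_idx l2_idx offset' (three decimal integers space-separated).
Answer: 1 5 10

Derivation:
vaddr = 218 = 0b011011010
  top 2 bits -> l1_idx = 1
  next 3 bits -> l2_idx = 5
  bottom 4 bits -> offset = 10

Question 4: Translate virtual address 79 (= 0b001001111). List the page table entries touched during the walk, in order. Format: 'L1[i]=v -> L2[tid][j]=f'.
Answer: L1[0]=1 -> L2[1][4]=86

Derivation:
vaddr = 79 = 0b001001111
Split: l1_idx=0, l2_idx=4, offset=15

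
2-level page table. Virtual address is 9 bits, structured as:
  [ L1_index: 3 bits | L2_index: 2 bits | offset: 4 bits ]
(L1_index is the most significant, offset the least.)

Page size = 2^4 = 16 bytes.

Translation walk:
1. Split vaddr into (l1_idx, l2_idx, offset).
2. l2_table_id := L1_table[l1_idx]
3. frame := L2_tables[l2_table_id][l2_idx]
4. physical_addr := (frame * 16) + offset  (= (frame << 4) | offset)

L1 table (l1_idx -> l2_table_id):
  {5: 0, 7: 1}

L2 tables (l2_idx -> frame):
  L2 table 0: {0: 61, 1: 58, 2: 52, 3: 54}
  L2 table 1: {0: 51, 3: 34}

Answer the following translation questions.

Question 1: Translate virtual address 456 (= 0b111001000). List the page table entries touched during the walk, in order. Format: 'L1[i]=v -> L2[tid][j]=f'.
vaddr = 456 = 0b111001000
Split: l1_idx=7, l2_idx=0, offset=8

Answer: L1[7]=1 -> L2[1][0]=51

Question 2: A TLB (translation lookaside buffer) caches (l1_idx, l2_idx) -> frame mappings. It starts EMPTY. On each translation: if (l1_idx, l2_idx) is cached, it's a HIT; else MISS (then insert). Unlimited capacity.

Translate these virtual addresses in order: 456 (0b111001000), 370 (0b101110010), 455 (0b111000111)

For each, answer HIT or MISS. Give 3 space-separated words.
vaddr=456: (7,0) not in TLB -> MISS, insert
vaddr=370: (5,3) not in TLB -> MISS, insert
vaddr=455: (7,0) in TLB -> HIT

Answer: MISS MISS HIT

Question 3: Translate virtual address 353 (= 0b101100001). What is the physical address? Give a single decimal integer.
Answer: 833

Derivation:
vaddr = 353 = 0b101100001
Split: l1_idx=5, l2_idx=2, offset=1
L1[5] = 0
L2[0][2] = 52
paddr = 52 * 16 + 1 = 833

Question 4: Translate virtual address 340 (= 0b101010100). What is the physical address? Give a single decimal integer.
vaddr = 340 = 0b101010100
Split: l1_idx=5, l2_idx=1, offset=4
L1[5] = 0
L2[0][1] = 58
paddr = 58 * 16 + 4 = 932

Answer: 932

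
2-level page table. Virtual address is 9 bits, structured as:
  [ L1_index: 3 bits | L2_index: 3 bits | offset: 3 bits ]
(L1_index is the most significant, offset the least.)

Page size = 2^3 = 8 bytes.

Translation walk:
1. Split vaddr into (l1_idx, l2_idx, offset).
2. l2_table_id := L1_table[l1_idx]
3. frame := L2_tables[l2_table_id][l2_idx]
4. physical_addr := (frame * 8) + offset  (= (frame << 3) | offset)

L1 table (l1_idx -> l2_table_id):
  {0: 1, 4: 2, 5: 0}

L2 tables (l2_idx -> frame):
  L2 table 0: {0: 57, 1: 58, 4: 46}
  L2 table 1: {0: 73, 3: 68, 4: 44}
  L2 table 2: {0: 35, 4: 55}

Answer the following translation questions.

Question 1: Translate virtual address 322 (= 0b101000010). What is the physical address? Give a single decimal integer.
vaddr = 322 = 0b101000010
Split: l1_idx=5, l2_idx=0, offset=2
L1[5] = 0
L2[0][0] = 57
paddr = 57 * 8 + 2 = 458

Answer: 458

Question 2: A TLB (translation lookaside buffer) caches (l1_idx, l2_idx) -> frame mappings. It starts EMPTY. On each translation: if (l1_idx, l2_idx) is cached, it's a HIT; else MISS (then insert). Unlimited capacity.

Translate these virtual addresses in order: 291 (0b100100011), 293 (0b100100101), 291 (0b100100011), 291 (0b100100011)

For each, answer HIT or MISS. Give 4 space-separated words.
vaddr=291: (4,4) not in TLB -> MISS, insert
vaddr=293: (4,4) in TLB -> HIT
vaddr=291: (4,4) in TLB -> HIT
vaddr=291: (4,4) in TLB -> HIT

Answer: MISS HIT HIT HIT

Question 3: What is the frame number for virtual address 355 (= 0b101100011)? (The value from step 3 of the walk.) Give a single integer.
Answer: 46

Derivation:
vaddr = 355: l1_idx=5, l2_idx=4
L1[5] = 0; L2[0][4] = 46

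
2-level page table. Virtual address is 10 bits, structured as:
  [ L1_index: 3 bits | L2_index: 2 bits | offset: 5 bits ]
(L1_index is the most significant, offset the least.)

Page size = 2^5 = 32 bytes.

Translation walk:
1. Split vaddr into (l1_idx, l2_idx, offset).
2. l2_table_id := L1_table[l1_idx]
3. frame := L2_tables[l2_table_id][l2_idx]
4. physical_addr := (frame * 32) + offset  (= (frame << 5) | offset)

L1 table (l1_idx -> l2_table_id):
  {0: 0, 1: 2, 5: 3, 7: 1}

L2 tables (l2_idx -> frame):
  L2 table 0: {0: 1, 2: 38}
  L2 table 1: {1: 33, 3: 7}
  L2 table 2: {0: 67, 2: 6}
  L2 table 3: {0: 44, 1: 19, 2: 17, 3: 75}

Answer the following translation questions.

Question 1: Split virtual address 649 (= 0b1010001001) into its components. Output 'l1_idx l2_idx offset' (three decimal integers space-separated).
Answer: 5 0 9

Derivation:
vaddr = 649 = 0b1010001001
  top 3 bits -> l1_idx = 5
  next 2 bits -> l2_idx = 0
  bottom 5 bits -> offset = 9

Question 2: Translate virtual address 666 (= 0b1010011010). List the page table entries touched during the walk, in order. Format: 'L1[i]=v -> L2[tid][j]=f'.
vaddr = 666 = 0b1010011010
Split: l1_idx=5, l2_idx=0, offset=26

Answer: L1[5]=3 -> L2[3][0]=44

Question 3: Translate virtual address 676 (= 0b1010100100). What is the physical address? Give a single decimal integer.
vaddr = 676 = 0b1010100100
Split: l1_idx=5, l2_idx=1, offset=4
L1[5] = 3
L2[3][1] = 19
paddr = 19 * 32 + 4 = 612

Answer: 612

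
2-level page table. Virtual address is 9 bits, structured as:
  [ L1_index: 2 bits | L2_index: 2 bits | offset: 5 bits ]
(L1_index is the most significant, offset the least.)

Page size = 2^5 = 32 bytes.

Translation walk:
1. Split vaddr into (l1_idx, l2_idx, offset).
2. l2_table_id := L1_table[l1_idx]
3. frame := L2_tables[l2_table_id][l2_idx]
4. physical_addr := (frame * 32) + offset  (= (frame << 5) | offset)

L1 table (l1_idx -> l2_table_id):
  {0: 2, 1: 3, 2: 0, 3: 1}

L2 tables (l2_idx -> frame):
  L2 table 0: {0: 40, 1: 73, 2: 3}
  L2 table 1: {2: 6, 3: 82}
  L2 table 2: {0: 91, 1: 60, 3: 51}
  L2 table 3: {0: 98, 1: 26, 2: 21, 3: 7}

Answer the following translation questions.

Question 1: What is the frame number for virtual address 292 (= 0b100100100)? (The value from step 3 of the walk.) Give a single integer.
vaddr = 292: l1_idx=2, l2_idx=1
L1[2] = 0; L2[0][1] = 73

Answer: 73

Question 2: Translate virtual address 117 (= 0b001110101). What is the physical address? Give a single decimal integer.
vaddr = 117 = 0b001110101
Split: l1_idx=0, l2_idx=3, offset=21
L1[0] = 2
L2[2][3] = 51
paddr = 51 * 32 + 21 = 1653

Answer: 1653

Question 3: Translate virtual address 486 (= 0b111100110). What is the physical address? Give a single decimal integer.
Answer: 2630

Derivation:
vaddr = 486 = 0b111100110
Split: l1_idx=3, l2_idx=3, offset=6
L1[3] = 1
L2[1][3] = 82
paddr = 82 * 32 + 6 = 2630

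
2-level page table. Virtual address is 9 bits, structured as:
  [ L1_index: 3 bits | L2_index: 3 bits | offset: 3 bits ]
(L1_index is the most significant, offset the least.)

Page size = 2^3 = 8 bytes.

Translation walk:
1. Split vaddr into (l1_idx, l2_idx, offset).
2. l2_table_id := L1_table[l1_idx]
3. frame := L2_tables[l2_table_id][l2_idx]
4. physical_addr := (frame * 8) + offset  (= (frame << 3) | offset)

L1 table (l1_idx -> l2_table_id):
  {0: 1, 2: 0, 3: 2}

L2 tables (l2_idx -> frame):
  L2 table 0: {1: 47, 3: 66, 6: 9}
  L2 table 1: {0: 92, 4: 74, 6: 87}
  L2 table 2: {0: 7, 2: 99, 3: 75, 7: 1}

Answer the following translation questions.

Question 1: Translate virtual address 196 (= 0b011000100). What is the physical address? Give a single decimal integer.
Answer: 60

Derivation:
vaddr = 196 = 0b011000100
Split: l1_idx=3, l2_idx=0, offset=4
L1[3] = 2
L2[2][0] = 7
paddr = 7 * 8 + 4 = 60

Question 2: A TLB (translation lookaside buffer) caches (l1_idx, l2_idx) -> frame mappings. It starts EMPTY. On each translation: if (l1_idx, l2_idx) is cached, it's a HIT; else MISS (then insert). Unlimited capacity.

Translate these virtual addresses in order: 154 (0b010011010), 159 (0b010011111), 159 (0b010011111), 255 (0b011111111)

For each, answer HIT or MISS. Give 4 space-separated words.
vaddr=154: (2,3) not in TLB -> MISS, insert
vaddr=159: (2,3) in TLB -> HIT
vaddr=159: (2,3) in TLB -> HIT
vaddr=255: (3,7) not in TLB -> MISS, insert

Answer: MISS HIT HIT MISS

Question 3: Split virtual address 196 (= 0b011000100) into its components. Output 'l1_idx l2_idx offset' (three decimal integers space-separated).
vaddr = 196 = 0b011000100
  top 3 bits -> l1_idx = 3
  next 3 bits -> l2_idx = 0
  bottom 3 bits -> offset = 4

Answer: 3 0 4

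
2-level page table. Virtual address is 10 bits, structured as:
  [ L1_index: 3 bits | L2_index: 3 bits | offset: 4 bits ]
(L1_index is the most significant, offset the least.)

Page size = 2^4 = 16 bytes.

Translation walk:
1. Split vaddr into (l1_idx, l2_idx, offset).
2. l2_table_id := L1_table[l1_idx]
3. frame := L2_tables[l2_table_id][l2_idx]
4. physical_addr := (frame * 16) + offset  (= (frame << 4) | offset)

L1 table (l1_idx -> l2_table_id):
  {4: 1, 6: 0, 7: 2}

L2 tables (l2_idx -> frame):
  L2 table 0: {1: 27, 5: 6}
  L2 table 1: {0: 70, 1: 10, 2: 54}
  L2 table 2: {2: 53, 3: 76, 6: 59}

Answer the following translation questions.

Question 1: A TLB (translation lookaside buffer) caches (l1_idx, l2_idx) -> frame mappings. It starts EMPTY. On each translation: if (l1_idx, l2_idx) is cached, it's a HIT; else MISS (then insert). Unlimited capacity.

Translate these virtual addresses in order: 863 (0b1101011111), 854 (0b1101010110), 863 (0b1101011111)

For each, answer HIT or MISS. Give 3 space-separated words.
Answer: MISS HIT HIT

Derivation:
vaddr=863: (6,5) not in TLB -> MISS, insert
vaddr=854: (6,5) in TLB -> HIT
vaddr=863: (6,5) in TLB -> HIT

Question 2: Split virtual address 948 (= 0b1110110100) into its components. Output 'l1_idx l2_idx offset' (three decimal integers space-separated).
Answer: 7 3 4

Derivation:
vaddr = 948 = 0b1110110100
  top 3 bits -> l1_idx = 7
  next 3 bits -> l2_idx = 3
  bottom 4 bits -> offset = 4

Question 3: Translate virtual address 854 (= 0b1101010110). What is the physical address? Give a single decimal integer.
vaddr = 854 = 0b1101010110
Split: l1_idx=6, l2_idx=5, offset=6
L1[6] = 0
L2[0][5] = 6
paddr = 6 * 16 + 6 = 102

Answer: 102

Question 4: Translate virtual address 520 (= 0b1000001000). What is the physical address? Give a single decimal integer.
Answer: 1128

Derivation:
vaddr = 520 = 0b1000001000
Split: l1_idx=4, l2_idx=0, offset=8
L1[4] = 1
L2[1][0] = 70
paddr = 70 * 16 + 8 = 1128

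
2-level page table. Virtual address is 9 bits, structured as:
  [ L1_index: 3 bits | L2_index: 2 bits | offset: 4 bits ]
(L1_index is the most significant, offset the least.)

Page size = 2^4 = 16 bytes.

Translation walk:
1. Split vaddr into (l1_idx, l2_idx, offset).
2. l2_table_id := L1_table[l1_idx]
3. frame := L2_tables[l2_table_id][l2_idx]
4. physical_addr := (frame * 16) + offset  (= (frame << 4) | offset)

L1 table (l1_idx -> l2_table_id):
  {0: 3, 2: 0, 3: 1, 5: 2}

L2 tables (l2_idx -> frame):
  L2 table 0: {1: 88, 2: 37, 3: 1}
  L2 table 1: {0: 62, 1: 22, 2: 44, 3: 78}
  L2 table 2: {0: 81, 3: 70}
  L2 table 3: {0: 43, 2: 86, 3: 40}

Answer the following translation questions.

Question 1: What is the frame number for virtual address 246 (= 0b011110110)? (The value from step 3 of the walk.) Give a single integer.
vaddr = 246: l1_idx=3, l2_idx=3
L1[3] = 1; L2[1][3] = 78

Answer: 78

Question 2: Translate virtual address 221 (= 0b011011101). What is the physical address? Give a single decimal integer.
vaddr = 221 = 0b011011101
Split: l1_idx=3, l2_idx=1, offset=13
L1[3] = 1
L2[1][1] = 22
paddr = 22 * 16 + 13 = 365

Answer: 365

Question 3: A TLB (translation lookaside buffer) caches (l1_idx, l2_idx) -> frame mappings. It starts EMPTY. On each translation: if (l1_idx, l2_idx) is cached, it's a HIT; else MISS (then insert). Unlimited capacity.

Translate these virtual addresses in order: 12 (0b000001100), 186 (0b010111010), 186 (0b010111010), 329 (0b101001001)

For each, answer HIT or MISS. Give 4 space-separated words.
Answer: MISS MISS HIT MISS

Derivation:
vaddr=12: (0,0) not in TLB -> MISS, insert
vaddr=186: (2,3) not in TLB -> MISS, insert
vaddr=186: (2,3) in TLB -> HIT
vaddr=329: (5,0) not in TLB -> MISS, insert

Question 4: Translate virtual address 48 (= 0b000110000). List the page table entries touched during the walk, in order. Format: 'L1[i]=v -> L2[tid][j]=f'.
vaddr = 48 = 0b000110000
Split: l1_idx=0, l2_idx=3, offset=0

Answer: L1[0]=3 -> L2[3][3]=40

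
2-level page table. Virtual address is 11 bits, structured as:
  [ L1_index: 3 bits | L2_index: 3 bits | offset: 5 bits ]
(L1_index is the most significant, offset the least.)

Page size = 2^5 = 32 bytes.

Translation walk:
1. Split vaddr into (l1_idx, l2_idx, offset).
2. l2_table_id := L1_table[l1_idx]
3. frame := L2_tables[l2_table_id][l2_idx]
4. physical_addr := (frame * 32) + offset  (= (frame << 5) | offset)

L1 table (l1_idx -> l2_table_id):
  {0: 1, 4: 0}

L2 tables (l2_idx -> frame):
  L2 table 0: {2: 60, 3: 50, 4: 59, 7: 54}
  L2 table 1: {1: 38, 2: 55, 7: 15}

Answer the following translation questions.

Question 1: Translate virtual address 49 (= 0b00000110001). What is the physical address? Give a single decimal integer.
Answer: 1233

Derivation:
vaddr = 49 = 0b00000110001
Split: l1_idx=0, l2_idx=1, offset=17
L1[0] = 1
L2[1][1] = 38
paddr = 38 * 32 + 17 = 1233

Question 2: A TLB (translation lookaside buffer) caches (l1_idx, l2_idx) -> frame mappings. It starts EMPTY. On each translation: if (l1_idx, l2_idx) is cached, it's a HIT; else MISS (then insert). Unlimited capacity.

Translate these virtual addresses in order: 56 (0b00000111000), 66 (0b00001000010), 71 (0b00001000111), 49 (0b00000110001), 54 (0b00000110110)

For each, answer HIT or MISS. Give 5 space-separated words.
vaddr=56: (0,1) not in TLB -> MISS, insert
vaddr=66: (0,2) not in TLB -> MISS, insert
vaddr=71: (0,2) in TLB -> HIT
vaddr=49: (0,1) in TLB -> HIT
vaddr=54: (0,1) in TLB -> HIT

Answer: MISS MISS HIT HIT HIT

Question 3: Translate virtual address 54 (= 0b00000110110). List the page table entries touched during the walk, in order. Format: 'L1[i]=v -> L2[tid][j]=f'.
Answer: L1[0]=1 -> L2[1][1]=38

Derivation:
vaddr = 54 = 0b00000110110
Split: l1_idx=0, l2_idx=1, offset=22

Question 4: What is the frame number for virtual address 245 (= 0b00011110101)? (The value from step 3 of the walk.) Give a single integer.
vaddr = 245: l1_idx=0, l2_idx=7
L1[0] = 1; L2[1][7] = 15

Answer: 15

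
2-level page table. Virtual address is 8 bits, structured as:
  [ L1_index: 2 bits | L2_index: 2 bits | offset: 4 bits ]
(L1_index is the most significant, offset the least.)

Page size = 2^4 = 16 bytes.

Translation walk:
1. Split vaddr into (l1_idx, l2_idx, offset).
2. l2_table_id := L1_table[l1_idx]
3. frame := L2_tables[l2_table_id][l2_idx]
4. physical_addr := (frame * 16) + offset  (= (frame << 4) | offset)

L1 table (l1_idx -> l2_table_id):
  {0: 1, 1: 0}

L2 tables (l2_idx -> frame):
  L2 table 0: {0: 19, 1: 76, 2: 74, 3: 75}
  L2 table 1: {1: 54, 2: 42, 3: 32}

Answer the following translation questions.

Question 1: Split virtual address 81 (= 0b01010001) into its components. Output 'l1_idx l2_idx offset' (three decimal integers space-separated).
Answer: 1 1 1

Derivation:
vaddr = 81 = 0b01010001
  top 2 bits -> l1_idx = 1
  next 2 bits -> l2_idx = 1
  bottom 4 bits -> offset = 1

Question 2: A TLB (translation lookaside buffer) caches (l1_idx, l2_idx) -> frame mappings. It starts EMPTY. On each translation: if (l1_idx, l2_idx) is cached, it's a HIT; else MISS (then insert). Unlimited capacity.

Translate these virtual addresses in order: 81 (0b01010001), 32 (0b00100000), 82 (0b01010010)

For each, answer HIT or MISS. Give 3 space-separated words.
Answer: MISS MISS HIT

Derivation:
vaddr=81: (1,1) not in TLB -> MISS, insert
vaddr=32: (0,2) not in TLB -> MISS, insert
vaddr=82: (1,1) in TLB -> HIT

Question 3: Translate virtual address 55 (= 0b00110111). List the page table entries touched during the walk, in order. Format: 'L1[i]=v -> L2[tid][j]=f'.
vaddr = 55 = 0b00110111
Split: l1_idx=0, l2_idx=3, offset=7

Answer: L1[0]=1 -> L2[1][3]=32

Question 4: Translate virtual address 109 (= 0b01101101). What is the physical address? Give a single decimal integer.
Answer: 1197

Derivation:
vaddr = 109 = 0b01101101
Split: l1_idx=1, l2_idx=2, offset=13
L1[1] = 0
L2[0][2] = 74
paddr = 74 * 16 + 13 = 1197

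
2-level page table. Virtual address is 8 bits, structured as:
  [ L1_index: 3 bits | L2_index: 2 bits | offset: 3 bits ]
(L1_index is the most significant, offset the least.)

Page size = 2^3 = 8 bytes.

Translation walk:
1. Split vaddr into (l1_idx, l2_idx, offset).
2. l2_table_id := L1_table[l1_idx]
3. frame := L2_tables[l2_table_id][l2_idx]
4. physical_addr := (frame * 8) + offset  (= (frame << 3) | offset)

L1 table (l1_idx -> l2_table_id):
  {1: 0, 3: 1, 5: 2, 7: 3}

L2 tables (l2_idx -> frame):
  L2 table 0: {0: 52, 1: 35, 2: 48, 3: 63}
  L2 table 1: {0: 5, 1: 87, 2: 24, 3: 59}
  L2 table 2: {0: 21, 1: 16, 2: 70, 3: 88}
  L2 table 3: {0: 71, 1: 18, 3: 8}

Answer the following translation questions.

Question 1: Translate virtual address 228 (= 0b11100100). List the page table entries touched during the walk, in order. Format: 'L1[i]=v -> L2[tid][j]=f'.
vaddr = 228 = 0b11100100
Split: l1_idx=7, l2_idx=0, offset=4

Answer: L1[7]=3 -> L2[3][0]=71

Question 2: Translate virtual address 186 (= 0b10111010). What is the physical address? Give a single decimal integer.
vaddr = 186 = 0b10111010
Split: l1_idx=5, l2_idx=3, offset=2
L1[5] = 2
L2[2][3] = 88
paddr = 88 * 8 + 2 = 706

Answer: 706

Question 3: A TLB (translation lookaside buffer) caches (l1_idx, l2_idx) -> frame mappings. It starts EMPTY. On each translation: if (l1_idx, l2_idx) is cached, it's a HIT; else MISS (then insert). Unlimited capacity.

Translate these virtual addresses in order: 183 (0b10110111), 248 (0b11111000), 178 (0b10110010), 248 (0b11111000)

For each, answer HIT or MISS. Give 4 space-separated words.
Answer: MISS MISS HIT HIT

Derivation:
vaddr=183: (5,2) not in TLB -> MISS, insert
vaddr=248: (7,3) not in TLB -> MISS, insert
vaddr=178: (5,2) in TLB -> HIT
vaddr=248: (7,3) in TLB -> HIT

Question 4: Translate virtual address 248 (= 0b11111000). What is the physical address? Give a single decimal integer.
vaddr = 248 = 0b11111000
Split: l1_idx=7, l2_idx=3, offset=0
L1[7] = 3
L2[3][3] = 8
paddr = 8 * 8 + 0 = 64

Answer: 64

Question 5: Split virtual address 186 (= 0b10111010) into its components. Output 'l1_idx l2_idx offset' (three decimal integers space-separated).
vaddr = 186 = 0b10111010
  top 3 bits -> l1_idx = 5
  next 2 bits -> l2_idx = 3
  bottom 3 bits -> offset = 2

Answer: 5 3 2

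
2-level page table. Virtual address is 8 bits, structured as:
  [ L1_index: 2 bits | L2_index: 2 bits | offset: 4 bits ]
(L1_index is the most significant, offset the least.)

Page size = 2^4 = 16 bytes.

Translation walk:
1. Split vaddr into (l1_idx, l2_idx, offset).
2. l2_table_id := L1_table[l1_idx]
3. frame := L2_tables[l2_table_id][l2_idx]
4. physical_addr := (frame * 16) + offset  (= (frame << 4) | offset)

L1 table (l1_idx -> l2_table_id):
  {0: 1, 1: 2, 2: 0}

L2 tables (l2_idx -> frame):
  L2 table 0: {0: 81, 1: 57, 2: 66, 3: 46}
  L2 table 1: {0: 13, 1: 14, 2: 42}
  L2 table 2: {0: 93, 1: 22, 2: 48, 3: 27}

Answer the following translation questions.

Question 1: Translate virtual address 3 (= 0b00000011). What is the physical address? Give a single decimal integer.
Answer: 211

Derivation:
vaddr = 3 = 0b00000011
Split: l1_idx=0, l2_idx=0, offset=3
L1[0] = 1
L2[1][0] = 13
paddr = 13 * 16 + 3 = 211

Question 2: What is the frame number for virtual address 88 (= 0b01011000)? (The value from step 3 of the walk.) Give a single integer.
Answer: 22

Derivation:
vaddr = 88: l1_idx=1, l2_idx=1
L1[1] = 2; L2[2][1] = 22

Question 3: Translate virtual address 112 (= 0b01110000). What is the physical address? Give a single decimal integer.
vaddr = 112 = 0b01110000
Split: l1_idx=1, l2_idx=3, offset=0
L1[1] = 2
L2[2][3] = 27
paddr = 27 * 16 + 0 = 432

Answer: 432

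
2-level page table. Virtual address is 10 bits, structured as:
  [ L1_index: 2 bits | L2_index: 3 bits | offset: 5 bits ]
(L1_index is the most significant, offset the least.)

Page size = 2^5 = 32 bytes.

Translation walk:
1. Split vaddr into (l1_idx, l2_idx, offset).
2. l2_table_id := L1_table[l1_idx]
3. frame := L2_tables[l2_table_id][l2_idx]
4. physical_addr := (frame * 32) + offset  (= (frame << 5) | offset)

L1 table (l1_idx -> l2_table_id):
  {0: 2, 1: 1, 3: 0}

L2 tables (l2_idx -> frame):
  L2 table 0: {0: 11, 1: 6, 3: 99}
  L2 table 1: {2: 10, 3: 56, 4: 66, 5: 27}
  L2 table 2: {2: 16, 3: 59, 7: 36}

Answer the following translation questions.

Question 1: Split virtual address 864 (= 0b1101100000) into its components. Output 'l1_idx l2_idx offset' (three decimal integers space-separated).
vaddr = 864 = 0b1101100000
  top 2 bits -> l1_idx = 3
  next 3 bits -> l2_idx = 3
  bottom 5 bits -> offset = 0

Answer: 3 3 0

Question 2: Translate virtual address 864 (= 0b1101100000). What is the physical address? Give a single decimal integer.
vaddr = 864 = 0b1101100000
Split: l1_idx=3, l2_idx=3, offset=0
L1[3] = 0
L2[0][3] = 99
paddr = 99 * 32 + 0 = 3168

Answer: 3168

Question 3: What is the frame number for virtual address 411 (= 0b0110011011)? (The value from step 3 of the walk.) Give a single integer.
vaddr = 411: l1_idx=1, l2_idx=4
L1[1] = 1; L2[1][4] = 66

Answer: 66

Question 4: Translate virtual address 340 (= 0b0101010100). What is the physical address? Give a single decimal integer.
vaddr = 340 = 0b0101010100
Split: l1_idx=1, l2_idx=2, offset=20
L1[1] = 1
L2[1][2] = 10
paddr = 10 * 32 + 20 = 340

Answer: 340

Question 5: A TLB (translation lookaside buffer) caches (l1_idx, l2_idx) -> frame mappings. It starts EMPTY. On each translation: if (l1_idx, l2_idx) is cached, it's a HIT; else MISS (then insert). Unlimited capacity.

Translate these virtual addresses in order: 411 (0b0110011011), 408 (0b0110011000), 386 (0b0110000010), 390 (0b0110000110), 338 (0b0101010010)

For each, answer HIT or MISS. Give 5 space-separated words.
Answer: MISS HIT HIT HIT MISS

Derivation:
vaddr=411: (1,4) not in TLB -> MISS, insert
vaddr=408: (1,4) in TLB -> HIT
vaddr=386: (1,4) in TLB -> HIT
vaddr=390: (1,4) in TLB -> HIT
vaddr=338: (1,2) not in TLB -> MISS, insert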